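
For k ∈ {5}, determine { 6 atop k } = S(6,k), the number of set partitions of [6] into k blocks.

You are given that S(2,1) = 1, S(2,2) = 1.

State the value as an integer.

15

r3: T_3,2=2×1+1=3; T_3,3=3×0+1=1
r4: T_4,3=3×1+3=6; T_4,4=4×0+1=1
r5: T_5,4=4×1+6=10; T_5,5=5×0+1=1
r6: T_6,5=5×1+10=15
Read S(6,5) = 15.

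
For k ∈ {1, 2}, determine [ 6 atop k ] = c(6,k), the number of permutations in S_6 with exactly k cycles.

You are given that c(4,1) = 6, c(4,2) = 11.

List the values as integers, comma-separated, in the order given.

120, 274

@5  (5,1):6·4+0→24, (5,2):11·4+6→50
@6  (6,1):24·5+0→120, (6,2):50·5+24→274
Read c(6,1) = 120, c(6,2) = 274.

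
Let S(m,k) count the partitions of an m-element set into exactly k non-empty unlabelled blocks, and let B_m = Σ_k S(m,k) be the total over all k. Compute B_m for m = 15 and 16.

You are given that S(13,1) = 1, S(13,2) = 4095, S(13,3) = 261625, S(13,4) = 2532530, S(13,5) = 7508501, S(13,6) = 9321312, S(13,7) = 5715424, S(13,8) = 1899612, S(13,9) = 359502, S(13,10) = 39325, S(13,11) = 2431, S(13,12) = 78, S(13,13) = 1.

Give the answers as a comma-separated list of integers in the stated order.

1382958545, 10480142147

@14  (14,1):1·1+0→1, (14,2):4095·2+1→8191, (14,3):261625·3+4095→788970, (14,4):2532530·4+261625→10391745, (14,5):7508501·5+2532530→40075035, (14,6):9321312·6+7508501→63436373, (14,7):5715424·7+9321312→49329280, (14,8):1899612·8+5715424→20912320, (14,9):359502·9+1899612→5135130, (14,10):39325·10+359502→752752, (14,11):2431·11+39325→66066, (14,12):78·12+2431→3367, (14,13):1·13+78→91, (14,14):0·14+1→1
@15  (15,1):1·1+0→1, (15,2):8191·2+1→16383, (15,3):788970·3+8191→2375101, (15,4):10391745·4+788970→42355950, (15,5):40075035·5+10391745→210766920, (15,6):63436373·6+40075035→420693273, (15,7):49329280·7+63436373→408741333, (15,8):20912320·8+49329280→216627840, (15,9):5135130·9+20912320→67128490, (15,10):752752·10+5135130→12662650, (15,11):66066·11+752752→1479478, (15,12):3367·12+66066→106470, (15,13):91·13+3367→4550, (15,14):1·14+91→105, (15,15):0·15+1→1
@16  (16,1):1·1+0→1, (16,2):16383·2+1→32767, (16,3):2375101·3+16383→7141686, (16,4):42355950·4+2375101→171798901, (16,5):210766920·5+42355950→1096190550, (16,6):420693273·6+210766920→2734926558, (16,7):408741333·7+420693273→3281882604, (16,8):216627840·8+408741333→2141764053, (16,9):67128490·9+216627840→820784250, (16,10):12662650·10+67128490→193754990, (16,11):1479478·11+12662650→28936908, (16,12):106470·12+1479478→2757118, (16,13):4550·13+106470→165620, (16,14):105·14+4550→6020, (16,15):1·15+105→120, (16,16):0·16+1→1
B_15 = ΣS(15,k) = 1+16383+2375101+42355950+210766920+420693273+408741333+216627840+67128490+12662650+1479478+106470+4550+105+1 = 1382958545
B_16 = ΣS(16,k) = 1+32767+7141686+171798901+1096190550+2734926558+3281882604+2141764053+820784250+193754990+28936908+2757118+165620+6020+120+1 = 10480142147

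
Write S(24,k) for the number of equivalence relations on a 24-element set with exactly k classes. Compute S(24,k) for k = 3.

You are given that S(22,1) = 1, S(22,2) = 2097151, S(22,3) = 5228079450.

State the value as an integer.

i=23: T(23,2)=1+2·2097151=4194303 | T(23,3)=2097151+3·5228079450=15686335501
i=24: T(24,3)=4194303+3·15686335501=47063200806
Read S(24,3) = 47063200806.

47063200806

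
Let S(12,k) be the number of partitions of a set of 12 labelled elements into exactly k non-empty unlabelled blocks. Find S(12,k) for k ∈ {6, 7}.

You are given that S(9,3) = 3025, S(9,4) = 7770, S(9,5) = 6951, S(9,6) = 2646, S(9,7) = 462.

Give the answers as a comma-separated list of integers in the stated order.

row 10: T[10][4]=4·7770+3025=34105  T[10][5]=5·6951+7770=42525  T[10][6]=6·2646+6951=22827  T[10][7]=7·462+2646=5880
row 11: T[11][5]=5·42525+34105=246730  T[11][6]=6·22827+42525=179487  T[11][7]=7·5880+22827=63987
row 12: T[12][6]=6·179487+246730=1323652  T[12][7]=7·63987+179487=627396
Read S(12,6) = 1323652, S(12,7) = 627396.

1323652, 627396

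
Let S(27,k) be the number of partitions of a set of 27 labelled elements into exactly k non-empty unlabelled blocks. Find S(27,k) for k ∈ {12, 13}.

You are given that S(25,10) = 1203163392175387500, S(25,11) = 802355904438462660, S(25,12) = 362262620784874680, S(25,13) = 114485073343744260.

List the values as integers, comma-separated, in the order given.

@26  (26,11):802355904438462660·11+1203163392175387500→10029078340998476760, (26,12):362262620784874680·12+802355904438462660→5149507353856958820, (26,13):114485073343744260·13+362262620784874680→1850568574253550060
@27  (27,12):5149507353856958820·12+10029078340998476760→71823166587281982600, (27,13):1850568574253550060·13+5149507353856958820→29206898819153109600
Read S(27,12) = 71823166587281982600, S(27,13) = 29206898819153109600.

71823166587281982600, 29206898819153109600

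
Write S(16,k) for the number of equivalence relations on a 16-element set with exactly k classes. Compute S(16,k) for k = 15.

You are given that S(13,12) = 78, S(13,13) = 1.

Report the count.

120

i=14: T(14,13)=78+13·1=91 | T(14,14)=1+14·0=1
i=15: T(15,14)=91+14·1=105 | T(15,15)=1+15·0=1
i=16: T(16,15)=105+15·1=120
Read S(16,15) = 120.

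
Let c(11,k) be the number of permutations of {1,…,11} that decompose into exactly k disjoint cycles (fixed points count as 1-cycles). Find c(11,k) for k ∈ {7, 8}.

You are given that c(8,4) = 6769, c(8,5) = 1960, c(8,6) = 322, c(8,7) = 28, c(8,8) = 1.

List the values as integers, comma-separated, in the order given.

157773, 18150

[9] T[9,5]:8*1960+6769=22449 · T[9,6]:8*322+1960=4536 · T[9,7]:8*28+322=546 · T[9,8]:8*1+28=36
[10] T[10,6]:9*4536+22449=63273 · T[10,7]:9*546+4536=9450 · T[10,8]:9*36+546=870
[11] T[11,7]:10*9450+63273=157773 · T[11,8]:10*870+9450=18150
Read c(11,7) = 157773, c(11,8) = 18150.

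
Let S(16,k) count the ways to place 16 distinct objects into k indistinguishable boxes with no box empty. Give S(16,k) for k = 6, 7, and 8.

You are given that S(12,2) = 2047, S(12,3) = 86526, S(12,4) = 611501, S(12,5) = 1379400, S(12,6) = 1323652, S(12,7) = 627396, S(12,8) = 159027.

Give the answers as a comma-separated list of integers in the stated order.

[13] T[13,3]:3*86526+2047=261625 · T[13,4]:4*611501+86526=2532530 · T[13,5]:5*1379400+611501=7508501 · T[13,6]:6*1323652+1379400=9321312 · T[13,7]:7*627396+1323652=5715424 · T[13,8]:8*159027+627396=1899612
[14] T[14,4]:4*2532530+261625=10391745 · T[14,5]:5*7508501+2532530=40075035 · T[14,6]:6*9321312+7508501=63436373 · T[14,7]:7*5715424+9321312=49329280 · T[14,8]:8*1899612+5715424=20912320
[15] T[15,5]:5*40075035+10391745=210766920 · T[15,6]:6*63436373+40075035=420693273 · T[15,7]:7*49329280+63436373=408741333 · T[15,8]:8*20912320+49329280=216627840
[16] T[16,6]:6*420693273+210766920=2734926558 · T[16,7]:7*408741333+420693273=3281882604 · T[16,8]:8*216627840+408741333=2141764053
Read S(16,6) = 2734926558, S(16,7) = 3281882604, S(16,8) = 2141764053.

2734926558, 3281882604, 2141764053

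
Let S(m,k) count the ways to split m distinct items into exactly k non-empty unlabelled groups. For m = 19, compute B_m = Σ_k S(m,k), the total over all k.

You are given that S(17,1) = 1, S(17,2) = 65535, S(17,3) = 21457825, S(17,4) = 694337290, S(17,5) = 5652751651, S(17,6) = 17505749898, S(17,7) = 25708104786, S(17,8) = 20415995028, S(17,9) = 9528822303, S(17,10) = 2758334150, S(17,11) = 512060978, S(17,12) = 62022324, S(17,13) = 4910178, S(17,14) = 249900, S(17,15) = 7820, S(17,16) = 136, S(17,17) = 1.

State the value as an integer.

row 18: T[18][1]=1·1+0=1  T[18][2]=2·65535+1=131071  T[18][3]=3·21457825+65535=64439010  T[18][4]=4·694337290+21457825=2798806985  T[18][5]=5·5652751651+694337290=28958095545  T[18][6]=6·17505749898+5652751651=110687251039  T[18][7]=7·25708104786+17505749898=197462483400  T[18][8]=8·20415995028+25708104786=189036065010  T[18][9]=9·9528822303+20415995028=106175395755  T[18][10]=10·2758334150+9528822303=37112163803  T[18][11]=11·512060978+2758334150=8391004908  T[18][12]=12·62022324+512060978=1256328866  T[18][13]=13·4910178+62022324=125854638  T[18][14]=14·249900+4910178=8408778  T[18][15]=15·7820+249900=367200  T[18][16]=16·136+7820=9996  T[18][17]=17·1+136=153  T[18][18]=18·0+1=1
row 19: T[19][1]=1·1+0=1  T[19][2]=2·131071+1=262143  T[19][3]=3·64439010+131071=193448101  T[19][4]=4·2798806985+64439010=11259666950  T[19][5]=5·28958095545+2798806985=147589284710  T[19][6]=6·110687251039+28958095545=693081601779  T[19][7]=7·197462483400+110687251039=1492924634839  T[19][8]=8·189036065010+197462483400=1709751003480  T[19][9]=9·106175395755+189036065010=1144614626805  T[19][10]=10·37112163803+106175395755=477297033785  T[19][11]=11·8391004908+37112163803=129413217791  T[19][12]=12·1256328866+8391004908=23466951300  T[19][13]=13·125854638+1256328866=2892439160  T[19][14]=14·8408778+125854638=243577530  T[19][15]=15·367200+8408778=13916778  T[19][16]=16·9996+367200=527136  T[19][17]=17·153+9996=12597  T[19][18]=18·1+153=171  T[19][19]=19·0+1=1
B_19 = ΣS(19,k) = 1+262143+193448101+11259666950+147589284710+693081601779+1492924634839+1709751003480+1144614626805+477297033785+129413217791+23466951300+2892439160+243577530+13916778+527136+12597+171+1 = 5832742205057

5832742205057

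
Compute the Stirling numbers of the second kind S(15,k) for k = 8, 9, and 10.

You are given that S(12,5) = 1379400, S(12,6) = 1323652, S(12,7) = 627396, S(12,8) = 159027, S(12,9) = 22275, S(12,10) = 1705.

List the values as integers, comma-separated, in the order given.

i=13: T(13,6)=1379400+6·1323652=9321312 | T(13,7)=1323652+7·627396=5715424 | T(13,8)=627396+8·159027=1899612 | T(13,9)=159027+9·22275=359502 | T(13,10)=22275+10·1705=39325
i=14: T(14,7)=9321312+7·5715424=49329280 | T(14,8)=5715424+8·1899612=20912320 | T(14,9)=1899612+9·359502=5135130 | T(14,10)=359502+10·39325=752752
i=15: T(15,8)=49329280+8·20912320=216627840 | T(15,9)=20912320+9·5135130=67128490 | T(15,10)=5135130+10·752752=12662650
Read S(15,8) = 216627840, S(15,9) = 67128490, S(15,10) = 12662650.

216627840, 67128490, 12662650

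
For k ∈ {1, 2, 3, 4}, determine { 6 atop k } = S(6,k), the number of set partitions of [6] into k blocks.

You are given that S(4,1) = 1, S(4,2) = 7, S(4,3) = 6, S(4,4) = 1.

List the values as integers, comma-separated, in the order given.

i=5: T(5,1)=0+1·1=1 | T(5,2)=1+2·7=15 | T(5,3)=7+3·6=25 | T(5,4)=6+4·1=10
i=6: T(6,1)=0+1·1=1 | T(6,2)=1+2·15=31 | T(6,3)=15+3·25=90 | T(6,4)=25+4·10=65
Read S(6,1) = 1, S(6,2) = 31, S(6,3) = 90, S(6,4) = 65.

1, 31, 90, 65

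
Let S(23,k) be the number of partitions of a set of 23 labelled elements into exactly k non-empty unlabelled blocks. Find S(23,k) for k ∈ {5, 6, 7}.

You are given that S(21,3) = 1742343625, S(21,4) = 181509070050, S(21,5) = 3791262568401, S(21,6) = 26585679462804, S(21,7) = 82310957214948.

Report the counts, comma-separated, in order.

96416888184100, 998969857983405, 4382641999117305

[22] T[22,4]:4*181509070050+1742343625=727778623825 · T[22,5]:5*3791262568401+181509070050=19137821912055 · T[22,6]:6*26585679462804+3791262568401=163305339345225 · T[22,7]:7*82310957214948+26585679462804=602762379967440
[23] T[23,5]:5*19137821912055+727778623825=96416888184100 · T[23,6]:6*163305339345225+19137821912055=998969857983405 · T[23,7]:7*602762379967440+163305339345225=4382641999117305
Read S(23,5) = 96416888184100, S(23,6) = 998969857983405, S(23,7) = 4382641999117305.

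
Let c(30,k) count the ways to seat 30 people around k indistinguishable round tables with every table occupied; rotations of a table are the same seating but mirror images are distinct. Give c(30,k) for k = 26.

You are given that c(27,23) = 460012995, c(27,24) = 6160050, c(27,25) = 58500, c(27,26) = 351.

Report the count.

1122686019

i=28: T(28,24)=460012995+27·6160050=626334345 | T(28,25)=6160050+27·58500=7739550 | T(28,26)=58500+27·351=67977
i=29: T(29,25)=626334345+28·7739550=843041745 | T(29,26)=7739550+28·67977=9642906
i=30: T(30,26)=843041745+29·9642906=1122686019
Read c(30,26) = 1122686019.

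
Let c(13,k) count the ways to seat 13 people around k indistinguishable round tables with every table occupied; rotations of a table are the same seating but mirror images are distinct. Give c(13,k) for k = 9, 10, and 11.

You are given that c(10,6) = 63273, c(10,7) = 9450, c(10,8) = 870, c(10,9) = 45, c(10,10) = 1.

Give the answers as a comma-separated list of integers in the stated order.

row 11: T[11][7]=10·9450+63273=157773  T[11][8]=10·870+9450=18150  T[11][9]=10·45+870=1320  T[11][10]=10·1+45=55  T[11][11]=10·0+1=1
row 12: T[12][8]=11·18150+157773=357423  T[12][9]=11·1320+18150=32670  T[12][10]=11·55+1320=1925  T[12][11]=11·1+55=66
row 13: T[13][9]=12·32670+357423=749463  T[13][10]=12·1925+32670=55770  T[13][11]=12·66+1925=2717
Read c(13,9) = 749463, c(13,10) = 55770, c(13,11) = 2717.

749463, 55770, 2717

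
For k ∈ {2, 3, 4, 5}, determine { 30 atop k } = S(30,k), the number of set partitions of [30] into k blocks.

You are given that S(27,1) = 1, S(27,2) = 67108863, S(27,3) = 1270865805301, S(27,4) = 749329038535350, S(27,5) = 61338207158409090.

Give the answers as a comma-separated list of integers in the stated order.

i=28: T(28,1)=0+1·1=1 | T(28,2)=1+2·67108863=134217727 | T(28,3)=67108863+3·1270865805301=3812664524766 | T(28,4)=1270865805301+4·749329038535350=2998587019946701 | T(28,5)=749329038535350+5·61338207158409090=307440364830580800
i=29: T(29,1)=0+1·1=1 | T(29,2)=1+2·134217727=268435455 | T(29,3)=134217727+3·3812664524766=11438127792025 | T(29,4)=3812664524766+4·2998587019946701=11998160744311570 | T(29,5)=2998587019946701+5·307440364830580800=1540200411172850701
i=30: T(30,2)=1+2·268435455=536870911 | T(30,3)=268435455+3·11438127792025=34314651811530 | T(30,4)=11438127792025+4·11998160744311570=48004081105038305 | T(30,5)=11998160744311570+5·1540200411172850701=7713000216608565075
Read S(30,2) = 536870911, S(30,3) = 34314651811530, S(30,4) = 48004081105038305, S(30,5) = 7713000216608565075.

536870911, 34314651811530, 48004081105038305, 7713000216608565075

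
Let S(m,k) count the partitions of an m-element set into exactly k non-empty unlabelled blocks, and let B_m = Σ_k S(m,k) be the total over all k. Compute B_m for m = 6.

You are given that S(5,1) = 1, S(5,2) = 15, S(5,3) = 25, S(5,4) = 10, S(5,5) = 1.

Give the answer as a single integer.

row 6: T[6][1]=1·1+0=1  T[6][2]=2·15+1=31  T[6][3]=3·25+15=90  T[6][4]=4·10+25=65  T[6][5]=5·1+10=15  T[6][6]=6·0+1=1
B_6 = ΣS(6,k) = 1+31+90+65+15+1 = 203

203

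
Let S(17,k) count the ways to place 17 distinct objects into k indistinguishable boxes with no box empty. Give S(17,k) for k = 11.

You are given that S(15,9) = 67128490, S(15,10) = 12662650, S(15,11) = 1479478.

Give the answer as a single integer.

row 16: T[16][10]=10·12662650+67128490=193754990  T[16][11]=11·1479478+12662650=28936908
row 17: T[17][11]=11·28936908+193754990=512060978
Read S(17,11) = 512060978.

512060978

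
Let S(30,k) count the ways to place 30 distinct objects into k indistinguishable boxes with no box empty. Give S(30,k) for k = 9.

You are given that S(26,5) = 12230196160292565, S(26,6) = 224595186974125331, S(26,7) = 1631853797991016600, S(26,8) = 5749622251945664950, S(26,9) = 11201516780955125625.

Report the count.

@27  (27,6):224595186974125331·6+12230196160292565→1359801318005044551, (27,7):1631853797991016600·7+224595186974125331→11647571772911241531, (27,8):5749622251945664950·8+1631853797991016600→47628831813556336200, (27,9):11201516780955125625·9+5749622251945664950→106563273280541795575
@28  (28,7):11647571772911241531·7+1359801318005044551→82892803728383735268, (28,8):47628831813556336200·8+11647571772911241531→392678226281361931131, (28,9):106563273280541795575·9+47628831813556336200→1006698291338432496375
@29  (29,8):392678226281361931131·8+82892803728383735268→3224318613979279184316, (29,9):1006698291338432496375·9+392678226281361931131→9452962848327254398506
@30  (30,9):9452962848327254398506·9+3224318613979279184316→88300984248924568770870
Read S(30,9) = 88300984248924568770870.

88300984248924568770870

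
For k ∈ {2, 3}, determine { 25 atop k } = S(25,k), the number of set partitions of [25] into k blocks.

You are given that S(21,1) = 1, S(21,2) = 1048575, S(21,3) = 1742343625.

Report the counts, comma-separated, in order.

16777215, 141197991025

r22: T_22,1=1×1+0=1; T_22,2=2×1048575+1=2097151; T_22,3=3×1742343625+1048575=5228079450
r23: T_23,1=1×1+0=1; T_23,2=2×2097151+1=4194303; T_23,3=3×5228079450+2097151=15686335501
r24: T_24,1=1×1+0=1; T_24,2=2×4194303+1=8388607; T_24,3=3×15686335501+4194303=47063200806
r25: T_25,2=2×8388607+1=16777215; T_25,3=3×47063200806+8388607=141197991025
Read S(25,2) = 16777215, S(25,3) = 141197991025.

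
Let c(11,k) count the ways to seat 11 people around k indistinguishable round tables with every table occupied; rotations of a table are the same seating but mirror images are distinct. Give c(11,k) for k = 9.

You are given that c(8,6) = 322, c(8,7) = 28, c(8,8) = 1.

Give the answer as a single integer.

1320

@9  (9,7):28·8+322→546, (9,8):1·8+28→36, (9,9):0·8+1→1
@10  (10,8):36·9+546→870, (10,9):1·9+36→45
@11  (11,9):45·10+870→1320
Read c(11,9) = 1320.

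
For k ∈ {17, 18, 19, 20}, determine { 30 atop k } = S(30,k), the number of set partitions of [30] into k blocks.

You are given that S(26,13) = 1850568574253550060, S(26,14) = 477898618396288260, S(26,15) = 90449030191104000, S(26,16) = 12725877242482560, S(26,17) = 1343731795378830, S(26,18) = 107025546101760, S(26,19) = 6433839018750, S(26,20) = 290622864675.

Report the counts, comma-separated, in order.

511605167806434372210, 68591811024147549270, 7145845579888333500, 581535955088511150

[27] T[27,14]:14*477898618396288260+1850568574253550060=8541149231801585700 · T[27,15]:15*90449030191104000+477898618396288260=1834634071262848260 · T[27,16]:16*12725877242482560+90449030191104000=294063066070824960 · T[27,17]:17*1343731795378830+12725877242482560=35569317763922670 · T[27,18]:18*107025546101760+1343731795378830=3270191625210510 · T[27,19]:19*6433839018750+107025546101760=229268487458010 · T[27,20]:20*290622864675+6433839018750=12246296312250
[28] T[28,15]:15*1834634071262848260+8541149231801585700=36060660300744309600 · T[28,16]:16*294063066070824960+1834634071262848260=6539643128396047620 · T[28,17]:17*35569317763922670+294063066070824960=898741468057510350 · T[28,18]:18*3270191625210510+35569317763922670=94432767017711850 · T[28,19]:19*229268487458010+3270191625210510=7626292886912700 · T[28,20]:20*12246296312250+229268487458010=474194413703010
[29] T[29,16]:16*6539643128396047620+36060660300744309600=140694950355081071520 · T[29,17]:17*898741468057510350+6539643128396047620=21818248085373723570 · T[29,18]:18*94432767017711850+898741468057510350=2598531274376323650 · T[29,19]:19*7626292886912700+94432767017711850=239332331869053150 · T[29,20]:20*474194413703010+7626292886912700=17110181160972900
[30] T[30,17]:17*21818248085373723570+140694950355081071520=511605167806434372210 · T[30,18]:18*2598531274376323650+21818248085373723570=68591811024147549270 · T[30,19]:19*239332331869053150+2598531274376323650=7145845579888333500 · T[30,20]:20*17110181160972900+239332331869053150=581535955088511150
Read S(30,17) = 511605167806434372210, S(30,18) = 68591811024147549270, S(30,19) = 7145845579888333500, S(30,20) = 581535955088511150.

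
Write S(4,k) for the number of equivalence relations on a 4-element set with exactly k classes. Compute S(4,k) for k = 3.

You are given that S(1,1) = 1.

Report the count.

6

[2] T[2,1]:1*1+0=1 · T[2,2]:2*0+1=1
[3] T[3,2]:2*1+1=3 · T[3,3]:3*0+1=1
[4] T[4,3]:3*1+3=6
Read S(4,3) = 6.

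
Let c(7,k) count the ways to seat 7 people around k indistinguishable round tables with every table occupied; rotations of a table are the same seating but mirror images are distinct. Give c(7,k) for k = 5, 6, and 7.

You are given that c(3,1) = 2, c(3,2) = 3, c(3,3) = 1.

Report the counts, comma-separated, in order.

row 4: T[4][2]=3·3+2=11  T[4][3]=3·1+3=6  T[4][4]=3·0+1=1
row 5: T[5][3]=4·6+11=35  T[5][4]=4·1+6=10  T[5][5]=4·0+1=1
row 6: T[6][4]=5·10+35=85  T[6][5]=5·1+10=15  T[6][6]=5·0+1=1
row 7: T[7][5]=6·15+85=175  T[7][6]=6·1+15=21  T[7][7]=6·0+1=1
Read c(7,5) = 175, c(7,6) = 21, c(7,7) = 1.

175, 21, 1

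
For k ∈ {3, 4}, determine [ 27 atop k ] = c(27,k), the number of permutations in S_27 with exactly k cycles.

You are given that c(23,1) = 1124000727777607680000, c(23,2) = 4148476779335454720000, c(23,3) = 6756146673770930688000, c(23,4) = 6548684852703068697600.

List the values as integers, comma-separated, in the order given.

2671674589068831403868160000, 2761307967193712729035776000

i=24: T(24,1)=0+23·1124000727777607680000=25852016738884976640000 | T(24,2)=1124000727777607680000+23·4148476779335454720000=96538966652493066240000 | T(24,3)=4148476779335454720000+23·6756146673770930688000=159539850276066860544000 | T(24,4)=6756146673770930688000+23·6548684852703068697600=157375898285941510732800
i=25: T(25,1)=0+24·25852016738884976640000=620448401733239439360000 | T(25,2)=25852016738884976640000+24·96538966652493066240000=2342787216398718566400000 | T(25,3)=96538966652493066240000+24·159539850276066860544000=3925495373278097719296000 | T(25,4)=159539850276066860544000+24·157375898285941510732800=3936561409138663118131200
i=26: T(26,2)=620448401733239439360000+25·2342787216398718566400000=59190128811701203599360000 | T(26,3)=2342787216398718566400000+25·3925495373278097719296000=100480171548351161548800000 | T(26,4)=3925495373278097719296000+25·3936561409138663118131200=102339530601744675672576000
i=27: T(27,3)=59190128811701203599360000+26·100480171548351161548800000=2671674589068831403868160000 | T(27,4)=100480171548351161548800000+26·102339530601744675672576000=2761307967193712729035776000
Read c(27,3) = 2671674589068831403868160000, c(27,4) = 2761307967193712729035776000.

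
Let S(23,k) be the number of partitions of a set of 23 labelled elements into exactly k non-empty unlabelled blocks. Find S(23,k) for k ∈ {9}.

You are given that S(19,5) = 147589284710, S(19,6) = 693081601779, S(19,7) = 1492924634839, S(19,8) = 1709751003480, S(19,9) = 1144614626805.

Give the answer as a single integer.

i=20: T(20,6)=147589284710+6·693081601779=4306078895384 | T(20,7)=693081601779+7·1492924634839=11143554045652 | T(20,8)=1492924634839+8·1709751003480=15170932662679 | T(20,9)=1709751003480+9·1144614626805=12011282644725
i=21: T(21,7)=4306078895384+7·11143554045652=82310957214948 | T(21,8)=11143554045652+8·15170932662679=132511015347084 | T(21,9)=15170932662679+9·12011282644725=123272476465204
i=22: T(22,8)=82310957214948+8·132511015347084=1142399079991620 | T(22,9)=132511015347084+9·123272476465204=1241963303533920
i=23: T(23,9)=1142399079991620+9·1241963303533920=12320068811796900
Read S(23,9) = 12320068811796900.

12320068811796900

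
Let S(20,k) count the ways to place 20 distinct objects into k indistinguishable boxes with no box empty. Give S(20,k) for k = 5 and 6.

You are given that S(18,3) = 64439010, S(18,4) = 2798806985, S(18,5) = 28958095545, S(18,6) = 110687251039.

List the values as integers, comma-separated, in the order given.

749206090500, 4306078895384

@19  (19,4):2798806985·4+64439010→11259666950, (19,5):28958095545·5+2798806985→147589284710, (19,6):110687251039·6+28958095545→693081601779
@20  (20,5):147589284710·5+11259666950→749206090500, (20,6):693081601779·6+147589284710→4306078895384
Read S(20,5) = 749206090500, S(20,6) = 4306078895384.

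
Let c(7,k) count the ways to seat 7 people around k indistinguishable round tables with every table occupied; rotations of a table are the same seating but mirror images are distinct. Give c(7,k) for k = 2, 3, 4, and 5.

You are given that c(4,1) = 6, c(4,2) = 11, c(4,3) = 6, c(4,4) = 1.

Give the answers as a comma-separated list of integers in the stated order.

[5] T[5,1]:4*6+0=24 · T[5,2]:4*11+6=50 · T[5,3]:4*6+11=35 · T[5,4]:4*1+6=10 · T[5,5]:4*0+1=1
[6] T[6,1]:5*24+0=120 · T[6,2]:5*50+24=274 · T[6,3]:5*35+50=225 · T[6,4]:5*10+35=85 · T[6,5]:5*1+10=15
[7] T[7,2]:6*274+120=1764 · T[7,3]:6*225+274=1624 · T[7,4]:6*85+225=735 · T[7,5]:6*15+85=175
Read c(7,2) = 1764, c(7,3) = 1624, c(7,4) = 735, c(7,5) = 175.

1764, 1624, 735, 175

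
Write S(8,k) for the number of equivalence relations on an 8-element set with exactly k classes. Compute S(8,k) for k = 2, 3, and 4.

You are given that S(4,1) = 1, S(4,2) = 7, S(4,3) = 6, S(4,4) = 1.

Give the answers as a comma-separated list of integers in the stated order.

i=5: T(5,1)=0+1·1=1 | T(5,2)=1+2·7=15 | T(5,3)=7+3·6=25 | T(5,4)=6+4·1=10
i=6: T(6,1)=0+1·1=1 | T(6,2)=1+2·15=31 | T(6,3)=15+3·25=90 | T(6,4)=25+4·10=65
i=7: T(7,1)=0+1·1=1 | T(7,2)=1+2·31=63 | T(7,3)=31+3·90=301 | T(7,4)=90+4·65=350
i=8: T(8,2)=1+2·63=127 | T(8,3)=63+3·301=966 | T(8,4)=301+4·350=1701
Read S(8,2) = 127, S(8,3) = 966, S(8,4) = 1701.

127, 966, 1701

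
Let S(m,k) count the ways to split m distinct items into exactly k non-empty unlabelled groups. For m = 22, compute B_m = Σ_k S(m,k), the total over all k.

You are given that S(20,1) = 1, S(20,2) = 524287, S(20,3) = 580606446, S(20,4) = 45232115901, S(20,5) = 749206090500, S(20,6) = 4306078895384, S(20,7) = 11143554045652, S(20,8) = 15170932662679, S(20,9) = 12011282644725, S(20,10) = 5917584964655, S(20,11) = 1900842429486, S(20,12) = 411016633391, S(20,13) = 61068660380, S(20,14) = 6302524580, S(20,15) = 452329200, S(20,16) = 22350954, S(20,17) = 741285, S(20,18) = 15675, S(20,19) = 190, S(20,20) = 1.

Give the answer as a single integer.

4506715738447323

row 21: T[21][1]=1·1+0=1  T[21][2]=2·524287+1=1048575  T[21][3]=3·580606446+524287=1742343625  T[21][4]=4·45232115901+580606446=181509070050  T[21][5]=5·749206090500+45232115901=3791262568401  T[21][6]=6·4306078895384+749206090500=26585679462804  T[21][7]=7·11143554045652+4306078895384=82310957214948  T[21][8]=8·15170932662679+11143554045652=132511015347084  T[21][9]=9·12011282644725+15170932662679=123272476465204  T[21][10]=10·5917584964655+12011282644725=71187132291275  T[21][11]=11·1900842429486+5917584964655=26826851689001  T[21][12]=12·411016633391+1900842429486=6833042030178  T[21][13]=13·61068660380+411016633391=1204909218331  T[21][14]=14·6302524580+61068660380=149304004500  T[21][15]=15·452329200+6302524580=13087462580  T[21][16]=16·22350954+452329200=809944464  T[21][17]=17·741285+22350954=34952799  T[21][18]=18·15675+741285=1023435  T[21][19]=19·190+15675=19285  T[21][20]=20·1+190=210  T[21][21]=21·0+1=1
row 22: T[22][1]=1·1+0=1  T[22][2]=2·1048575+1=2097151  T[22][3]=3·1742343625+1048575=5228079450  T[22][4]=4·181509070050+1742343625=727778623825  T[22][5]=5·3791262568401+181509070050=19137821912055  T[22][6]=6·26585679462804+3791262568401=163305339345225  T[22][7]=7·82310957214948+26585679462804=602762379967440  T[22][8]=8·132511015347084+82310957214948=1142399079991620  T[22][9]=9·123272476465204+132511015347084=1241963303533920  T[22][10]=10·71187132291275+123272476465204=835143799377954  T[22][11]=11·26826851689001+71187132291275=366282500870286  T[22][12]=12·6833042030178+26826851689001=108823356051137  T[22][13]=13·1204909218331+6833042030178=22496861868481  T[22][14]=14·149304004500+1204909218331=3295165281331  T[22][15]=15·13087462580+149304004500=345615943200  T[22][16]=16·809944464+13087462580=26046574004  T[22][17]=17·34952799+809944464=1404142047  T[22][18]=18·1023435+34952799=53374629  T[22][19]=19·19285+1023435=1389850  T[22][20]=20·210+19285=23485  T[22][21]=21·1+210=231  T[22][22]=22·0+1=1
B_22 = ΣS(22,k) = 1+2097151+5228079450+727778623825+19137821912055+163305339345225+602762379967440+1142399079991620+1241963303533920+835143799377954+366282500870286+108823356051137+22496861868481+3295165281331+345615943200+26046574004+1404142047+53374629+1389850+23485+231+1 = 4506715738447323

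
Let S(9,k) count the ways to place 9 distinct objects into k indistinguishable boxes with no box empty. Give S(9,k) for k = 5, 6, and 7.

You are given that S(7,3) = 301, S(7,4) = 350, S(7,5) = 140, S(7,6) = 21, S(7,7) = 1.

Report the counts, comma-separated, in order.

6951, 2646, 462

[8] T[8,4]:4*350+301=1701 · T[8,5]:5*140+350=1050 · T[8,6]:6*21+140=266 · T[8,7]:7*1+21=28
[9] T[9,5]:5*1050+1701=6951 · T[9,6]:6*266+1050=2646 · T[9,7]:7*28+266=462
Read S(9,5) = 6951, S(9,6) = 2646, S(9,7) = 462.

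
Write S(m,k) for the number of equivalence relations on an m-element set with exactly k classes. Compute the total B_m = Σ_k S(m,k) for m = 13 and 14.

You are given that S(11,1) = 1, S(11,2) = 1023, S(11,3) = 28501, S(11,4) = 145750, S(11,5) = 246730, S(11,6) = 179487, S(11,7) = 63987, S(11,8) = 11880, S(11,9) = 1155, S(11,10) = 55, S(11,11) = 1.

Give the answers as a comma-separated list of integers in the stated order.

[12] T[12,1]:1*1+0=1 · T[12,2]:2*1023+1=2047 · T[12,3]:3*28501+1023=86526 · T[12,4]:4*145750+28501=611501 · T[12,5]:5*246730+145750=1379400 · T[12,6]:6*179487+246730=1323652 · T[12,7]:7*63987+179487=627396 · T[12,8]:8*11880+63987=159027 · T[12,9]:9*1155+11880=22275 · T[12,10]:10*55+1155=1705 · T[12,11]:11*1+55=66 · T[12,12]:12*0+1=1
[13] T[13,1]:1*1+0=1 · T[13,2]:2*2047+1=4095 · T[13,3]:3*86526+2047=261625 · T[13,4]:4*611501+86526=2532530 · T[13,5]:5*1379400+611501=7508501 · T[13,6]:6*1323652+1379400=9321312 · T[13,7]:7*627396+1323652=5715424 · T[13,8]:8*159027+627396=1899612 · T[13,9]:9*22275+159027=359502 · T[13,10]:10*1705+22275=39325 · T[13,11]:11*66+1705=2431 · T[13,12]:12*1+66=78 · T[13,13]:13*0+1=1
[14] T[14,1]:1*1+0=1 · T[14,2]:2*4095+1=8191 · T[14,3]:3*261625+4095=788970 · T[14,4]:4*2532530+261625=10391745 · T[14,5]:5*7508501+2532530=40075035 · T[14,6]:6*9321312+7508501=63436373 · T[14,7]:7*5715424+9321312=49329280 · T[14,8]:8*1899612+5715424=20912320 · T[14,9]:9*359502+1899612=5135130 · T[14,10]:10*39325+359502=752752 · T[14,11]:11*2431+39325=66066 · T[14,12]:12*78+2431=3367 · T[14,13]:13*1+78=91 · T[14,14]:14*0+1=1
B_13 = ΣS(13,k) = 1+4095+261625+2532530+7508501+9321312+5715424+1899612+359502+39325+2431+78+1 = 27644437
B_14 = ΣS(14,k) = 1+8191+788970+10391745+40075035+63436373+49329280+20912320+5135130+752752+66066+3367+91+1 = 190899322

27644437, 190899322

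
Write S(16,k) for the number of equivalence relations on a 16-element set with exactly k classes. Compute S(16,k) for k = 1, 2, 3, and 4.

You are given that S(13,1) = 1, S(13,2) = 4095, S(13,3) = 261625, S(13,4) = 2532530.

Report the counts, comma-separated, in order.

1, 32767, 7141686, 171798901

row 14: T[14][1]=1·1+0=1  T[14][2]=2·4095+1=8191  T[14][3]=3·261625+4095=788970  T[14][4]=4·2532530+261625=10391745
row 15: T[15][1]=1·1+0=1  T[15][2]=2·8191+1=16383  T[15][3]=3·788970+8191=2375101  T[15][4]=4·10391745+788970=42355950
row 16: T[16][1]=1·1+0=1  T[16][2]=2·16383+1=32767  T[16][3]=3·2375101+16383=7141686  T[16][4]=4·42355950+2375101=171798901
Read S(16,1) = 1, S(16,2) = 32767, S(16,3) = 7141686, S(16,4) = 171798901.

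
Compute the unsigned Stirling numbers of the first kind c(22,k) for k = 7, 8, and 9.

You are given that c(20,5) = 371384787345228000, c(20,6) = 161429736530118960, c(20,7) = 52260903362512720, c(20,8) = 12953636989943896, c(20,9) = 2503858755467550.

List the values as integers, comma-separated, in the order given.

28939583397335447760, 7744654310169576800, 1634980697246583456

row 21: T[21][6]=20·161429736530118960+371384787345228000=3599979517947607200  T[21][7]=20·52260903362512720+161429736530118960=1206647803780373360  T[21][8]=20·12953636989943896+52260903362512720=311333643161390640  T[21][9]=20·2503858755467550+12953636989943896=63030812099294896
row 22: T[22][7]=21·1206647803780373360+3599979517947607200=28939583397335447760  T[22][8]=21·311333643161390640+1206647803780373360=7744654310169576800  T[22][9]=21·63030812099294896+311333643161390640=1634980697246583456
Read c(22,7) = 28939583397335447760, c(22,8) = 7744654310169576800, c(22,9) = 1634980697246583456.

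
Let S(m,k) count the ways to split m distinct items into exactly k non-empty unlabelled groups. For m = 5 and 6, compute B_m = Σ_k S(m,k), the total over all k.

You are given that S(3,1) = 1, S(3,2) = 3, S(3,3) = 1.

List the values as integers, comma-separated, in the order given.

r4: T_4,1=1×1+0=1; T_4,2=2×3+1=7; T_4,3=3×1+3=6; T_4,4=4×0+1=1
r5: T_5,1=1×1+0=1; T_5,2=2×7+1=15; T_5,3=3×6+7=25; T_5,4=4×1+6=10; T_5,5=5×0+1=1
r6: T_6,1=1×1+0=1; T_6,2=2×15+1=31; T_6,3=3×25+15=90; T_6,4=4×10+25=65; T_6,5=5×1+10=15; T_6,6=6×0+1=1
B_5 = ΣS(5,k) = 1+15+25+10+1 = 52
B_6 = ΣS(6,k) = 1+31+90+65+15+1 = 203

52, 203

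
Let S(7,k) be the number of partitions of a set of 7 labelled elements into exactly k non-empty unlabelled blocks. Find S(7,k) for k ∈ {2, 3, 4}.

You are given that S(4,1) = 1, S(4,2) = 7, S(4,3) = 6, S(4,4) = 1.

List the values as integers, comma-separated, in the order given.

63, 301, 350

i=5: T(5,1)=0+1·1=1 | T(5,2)=1+2·7=15 | T(5,3)=7+3·6=25 | T(5,4)=6+4·1=10
i=6: T(6,1)=0+1·1=1 | T(6,2)=1+2·15=31 | T(6,3)=15+3·25=90 | T(6,4)=25+4·10=65
i=7: T(7,2)=1+2·31=63 | T(7,3)=31+3·90=301 | T(7,4)=90+4·65=350
Read S(7,2) = 63, S(7,3) = 301, S(7,4) = 350.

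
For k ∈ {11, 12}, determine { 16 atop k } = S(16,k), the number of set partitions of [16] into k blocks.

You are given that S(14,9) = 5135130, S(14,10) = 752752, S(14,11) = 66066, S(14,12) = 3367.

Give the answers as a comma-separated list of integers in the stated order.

28936908, 2757118

r15: T_15,10=10×752752+5135130=12662650; T_15,11=11×66066+752752=1479478; T_15,12=12×3367+66066=106470
r16: T_16,11=11×1479478+12662650=28936908; T_16,12=12×106470+1479478=2757118
Read S(16,11) = 28936908, S(16,12) = 2757118.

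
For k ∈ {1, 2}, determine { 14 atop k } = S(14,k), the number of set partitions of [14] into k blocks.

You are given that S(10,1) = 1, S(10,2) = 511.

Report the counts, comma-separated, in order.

1, 8191

[11] T[11,1]:1*1+0=1 · T[11,2]:2*511+1=1023
[12] T[12,1]:1*1+0=1 · T[12,2]:2*1023+1=2047
[13] T[13,1]:1*1+0=1 · T[13,2]:2*2047+1=4095
[14] T[14,1]:1*1+0=1 · T[14,2]:2*4095+1=8191
Read S(14,1) = 1, S(14,2) = 8191.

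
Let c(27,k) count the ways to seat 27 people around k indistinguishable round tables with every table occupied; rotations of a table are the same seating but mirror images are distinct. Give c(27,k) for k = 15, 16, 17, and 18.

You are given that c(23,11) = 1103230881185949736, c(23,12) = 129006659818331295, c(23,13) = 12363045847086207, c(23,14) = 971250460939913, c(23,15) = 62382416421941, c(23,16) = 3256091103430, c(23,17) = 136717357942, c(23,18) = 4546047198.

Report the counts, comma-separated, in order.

row 24: T[24][12]=23·129006659818331295+1103230881185949736=4070384057007569521  T[24][13]=23·12363045847086207+129006659818331295=413356714301314056  T[24][14]=23·971250460939913+12363045847086207=34701806448704206  T[24][15]=23·62382416421941+971250460939913=2406046038644556  T[24][16]=23·3256091103430+62382416421941=137272511800831  T[24][17]=23·136717357942+3256091103430=6400590336096  T[24][18]=23·4546047198+136717357942=241276443496
row 25: T[25][13]=24·413356714301314056+4070384057007569521=13990945200239106865  T[25][14]=24·34701806448704206+413356714301314056=1246200069070215000  T[25][15]=24·2406046038644556+34701806448704206=92446911376173550  T[25][16]=24·137272511800831+2406046038644556=5700586321864500  T[25][17]=24·6400590336096+137272511800831=290886679867135  T[25][18]=24·241276443496+6400590336096=12191224980000
row 26: T[26][14]=25·1246200069070215000+13990945200239106865=45145946926994481865  T[26][15]=25·92446911376173550+1246200069070215000=3557372853474553750  T[26][16]=25·5700586321864500+92446911376173550=234961569422786050  T[26][17]=25·290886679867135+5700586321864500=12972753318542875  T[26][18]=25·12191224980000+290886679867135=595667304367135
row 27: T[27][15]=26·3557372853474553750+45145946926994481865=137637641117332879365  T[27][16]=26·234961569422786050+3557372853474553750=9666373658466991050  T[27][17]=26·12972753318542875+234961569422786050=572253155704900800  T[27][18]=26·595667304367135+12972753318542875=28460103232088385
Read c(27,15) = 137637641117332879365, c(27,16) = 9666373658466991050, c(27,17) = 572253155704900800, c(27,18) = 28460103232088385.

137637641117332879365, 9666373658466991050, 572253155704900800, 28460103232088385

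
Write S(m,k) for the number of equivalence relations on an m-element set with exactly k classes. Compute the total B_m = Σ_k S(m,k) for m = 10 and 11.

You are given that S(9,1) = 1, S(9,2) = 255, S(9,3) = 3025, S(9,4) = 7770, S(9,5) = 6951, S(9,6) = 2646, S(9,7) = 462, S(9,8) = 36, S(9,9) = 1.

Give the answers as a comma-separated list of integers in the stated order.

115975, 678570

i=10: T(10,1)=0+1·1=1 | T(10,2)=1+2·255=511 | T(10,3)=255+3·3025=9330 | T(10,4)=3025+4·7770=34105 | T(10,5)=7770+5·6951=42525 | T(10,6)=6951+6·2646=22827 | T(10,7)=2646+7·462=5880 | T(10,8)=462+8·36=750 | T(10,9)=36+9·1=45 | T(10,10)=1+10·0=1
i=11: T(11,1)=0+1·1=1 | T(11,2)=1+2·511=1023 | T(11,3)=511+3·9330=28501 | T(11,4)=9330+4·34105=145750 | T(11,5)=34105+5·42525=246730 | T(11,6)=42525+6·22827=179487 | T(11,7)=22827+7·5880=63987 | T(11,8)=5880+8·750=11880 | T(11,9)=750+9·45=1155 | T(11,10)=45+10·1=55 | T(11,11)=1+11·0=1
B_10 = ΣS(10,k) = 1+511+9330+34105+42525+22827+5880+750+45+1 = 115975
B_11 = ΣS(11,k) = 1+1023+28501+145750+246730+179487+63987+11880+1155+55+1 = 678570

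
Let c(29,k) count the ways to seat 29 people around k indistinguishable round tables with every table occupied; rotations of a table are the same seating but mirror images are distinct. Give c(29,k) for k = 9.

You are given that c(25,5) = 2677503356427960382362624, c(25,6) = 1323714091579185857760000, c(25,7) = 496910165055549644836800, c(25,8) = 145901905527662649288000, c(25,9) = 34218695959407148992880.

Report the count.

[26] T[26,6]:25*1323714091579185857760000+2677503356427960382362624=35770355645907606826362624 · T[26,7]:25*496910165055549644836800+1323714091579185857760000=13746468217967926978680000 · T[26,8]:25*145901905527662649288000+496910165055549644836800=4144457803247115877036800 · T[26,9]:25*34218695959407148992880+145901905527662649288000=1001369304512841374110000
[27] T[27,7]:26*13746468217967926978680000+35770355645907606826362624=393178529313073708272042624 · T[27,8]:26*4144457803247115877036800+13746468217967926978680000=121502371102392939781636800 · T[27,9]:26*1001369304512841374110000+4144457803247115877036800=30180059720580991603896800
[28] T[28,8]:27*121502371102392939781636800+393178529313073708272042624=3673742549077683082376236224 · T[28,9]:27*30180059720580991603896800+121502371102392939781636800=936363983558079713086850400
[29] T[29,9]:28*936363983558079713086850400+3673742549077683082376236224=29891934088703915048808047424
Read c(29,9) = 29891934088703915048808047424.

29891934088703915048808047424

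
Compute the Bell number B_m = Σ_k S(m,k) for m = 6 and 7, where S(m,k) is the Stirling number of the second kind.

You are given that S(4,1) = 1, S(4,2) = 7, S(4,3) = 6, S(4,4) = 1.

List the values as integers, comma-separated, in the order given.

203, 877

[5] T[5,1]:1*1+0=1 · T[5,2]:2*7+1=15 · T[5,3]:3*6+7=25 · T[5,4]:4*1+6=10 · T[5,5]:5*0+1=1
[6] T[6,1]:1*1+0=1 · T[6,2]:2*15+1=31 · T[6,3]:3*25+15=90 · T[6,4]:4*10+25=65 · T[6,5]:5*1+10=15 · T[6,6]:6*0+1=1
[7] T[7,1]:1*1+0=1 · T[7,2]:2*31+1=63 · T[7,3]:3*90+31=301 · T[7,4]:4*65+90=350 · T[7,5]:5*15+65=140 · T[7,6]:6*1+15=21 · T[7,7]:7*0+1=1
B_6 = ΣS(6,k) = 1+31+90+65+15+1 = 203
B_7 = ΣS(7,k) = 1+63+301+350+140+21+1 = 877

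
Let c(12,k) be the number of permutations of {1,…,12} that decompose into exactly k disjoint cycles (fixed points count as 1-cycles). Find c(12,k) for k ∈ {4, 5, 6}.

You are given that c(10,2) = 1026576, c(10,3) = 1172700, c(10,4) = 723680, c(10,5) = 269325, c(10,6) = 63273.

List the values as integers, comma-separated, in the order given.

105258076, 45995730, 13339535

row 11: T[11][3]=10·1172700+1026576=12753576  T[11][4]=10·723680+1172700=8409500  T[11][5]=10·269325+723680=3416930  T[11][6]=10·63273+269325=902055
row 12: T[12][4]=11·8409500+12753576=105258076  T[12][5]=11·3416930+8409500=45995730  T[12][6]=11·902055+3416930=13339535
Read c(12,4) = 105258076, c(12,5) = 45995730, c(12,6) = 13339535.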